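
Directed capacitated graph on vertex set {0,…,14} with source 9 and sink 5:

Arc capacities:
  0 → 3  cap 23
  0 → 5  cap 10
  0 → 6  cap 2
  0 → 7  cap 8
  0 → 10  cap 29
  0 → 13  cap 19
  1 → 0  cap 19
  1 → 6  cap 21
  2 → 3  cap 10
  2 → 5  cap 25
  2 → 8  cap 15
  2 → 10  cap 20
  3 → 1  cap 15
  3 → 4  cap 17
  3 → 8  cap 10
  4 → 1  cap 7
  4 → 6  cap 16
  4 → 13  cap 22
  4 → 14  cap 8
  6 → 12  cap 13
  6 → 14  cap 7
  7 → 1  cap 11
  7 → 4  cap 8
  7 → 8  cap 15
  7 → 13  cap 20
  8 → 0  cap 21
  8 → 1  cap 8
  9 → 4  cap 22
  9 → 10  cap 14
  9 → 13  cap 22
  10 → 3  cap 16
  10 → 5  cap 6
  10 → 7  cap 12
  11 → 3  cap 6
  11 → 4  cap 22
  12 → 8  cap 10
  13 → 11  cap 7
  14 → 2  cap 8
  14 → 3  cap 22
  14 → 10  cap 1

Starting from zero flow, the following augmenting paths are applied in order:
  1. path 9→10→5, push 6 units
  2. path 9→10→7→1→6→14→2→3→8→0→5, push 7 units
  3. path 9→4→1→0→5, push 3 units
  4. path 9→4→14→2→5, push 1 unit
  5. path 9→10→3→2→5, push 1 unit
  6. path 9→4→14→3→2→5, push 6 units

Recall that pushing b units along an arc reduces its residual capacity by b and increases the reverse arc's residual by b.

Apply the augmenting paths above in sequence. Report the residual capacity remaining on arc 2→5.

Residual capacity of (2,5): 17

after path 1 (9→10→5, push 6): res(2,5)=25
after path 2 (9→10→7→1→6→14→2→3→8→0→5, push 7): res(2,5)=25
after path 3 (9→4→1→0→5, push 3): res(2,5)=25
after path 4 (9→4→14→2→5, push 1): res(2,5)=24
after path 5 (9→10→3→2→5, push 1): res(2,5)=23
after path 6 (9→4→14→3→2→5, push 6): res(2,5)=17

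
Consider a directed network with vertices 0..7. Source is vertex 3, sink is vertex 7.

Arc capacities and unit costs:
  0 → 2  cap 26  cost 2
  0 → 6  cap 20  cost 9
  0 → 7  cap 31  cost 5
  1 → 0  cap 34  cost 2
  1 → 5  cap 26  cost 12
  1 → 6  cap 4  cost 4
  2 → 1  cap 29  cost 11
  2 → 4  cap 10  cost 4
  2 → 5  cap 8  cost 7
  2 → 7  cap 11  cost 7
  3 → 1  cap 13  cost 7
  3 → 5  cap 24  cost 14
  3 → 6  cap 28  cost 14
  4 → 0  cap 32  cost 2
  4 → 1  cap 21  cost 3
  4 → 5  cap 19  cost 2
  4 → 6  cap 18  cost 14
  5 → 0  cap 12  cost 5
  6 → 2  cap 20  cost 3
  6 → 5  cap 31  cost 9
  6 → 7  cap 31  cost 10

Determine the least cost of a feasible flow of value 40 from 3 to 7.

shortest-cost path #1: 3→1→0→7 push 13 @ unit cost 14 (adds 182)
shortest-cost path #2: 3→6→7 push 27 @ unit cost 24 (adds 648)
total cost = 830

Minimum cost for 40 units: 830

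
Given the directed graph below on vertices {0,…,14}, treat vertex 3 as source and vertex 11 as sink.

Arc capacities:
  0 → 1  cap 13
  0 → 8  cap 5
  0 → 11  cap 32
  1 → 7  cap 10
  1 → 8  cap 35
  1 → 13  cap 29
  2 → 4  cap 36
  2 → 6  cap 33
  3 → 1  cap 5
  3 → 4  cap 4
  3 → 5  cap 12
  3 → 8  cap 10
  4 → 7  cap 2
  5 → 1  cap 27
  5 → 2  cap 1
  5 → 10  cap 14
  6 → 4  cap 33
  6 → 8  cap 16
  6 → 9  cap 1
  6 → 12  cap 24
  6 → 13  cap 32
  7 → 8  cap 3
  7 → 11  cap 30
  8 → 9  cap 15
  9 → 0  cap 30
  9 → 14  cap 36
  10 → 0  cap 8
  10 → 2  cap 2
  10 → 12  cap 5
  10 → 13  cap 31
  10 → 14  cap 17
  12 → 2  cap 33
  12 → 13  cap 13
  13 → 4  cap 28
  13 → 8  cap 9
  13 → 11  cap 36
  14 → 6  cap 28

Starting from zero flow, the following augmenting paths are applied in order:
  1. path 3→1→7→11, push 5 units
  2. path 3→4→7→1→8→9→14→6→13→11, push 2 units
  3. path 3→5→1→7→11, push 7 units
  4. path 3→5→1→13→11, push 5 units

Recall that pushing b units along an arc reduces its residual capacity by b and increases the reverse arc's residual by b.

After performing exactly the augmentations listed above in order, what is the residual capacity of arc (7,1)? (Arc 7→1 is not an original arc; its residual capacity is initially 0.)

Residual capacity of (7,1): 10

after path 1 (3→1→7→11, push 5): res(7,1)=5
after path 2 (3→4→7→1→8→9→14→6→13→11, push 2): res(7,1)=3
after path 3 (3→5→1→7→11, push 7): res(7,1)=10
after path 4 (3→5→1→13→11, push 5): res(7,1)=10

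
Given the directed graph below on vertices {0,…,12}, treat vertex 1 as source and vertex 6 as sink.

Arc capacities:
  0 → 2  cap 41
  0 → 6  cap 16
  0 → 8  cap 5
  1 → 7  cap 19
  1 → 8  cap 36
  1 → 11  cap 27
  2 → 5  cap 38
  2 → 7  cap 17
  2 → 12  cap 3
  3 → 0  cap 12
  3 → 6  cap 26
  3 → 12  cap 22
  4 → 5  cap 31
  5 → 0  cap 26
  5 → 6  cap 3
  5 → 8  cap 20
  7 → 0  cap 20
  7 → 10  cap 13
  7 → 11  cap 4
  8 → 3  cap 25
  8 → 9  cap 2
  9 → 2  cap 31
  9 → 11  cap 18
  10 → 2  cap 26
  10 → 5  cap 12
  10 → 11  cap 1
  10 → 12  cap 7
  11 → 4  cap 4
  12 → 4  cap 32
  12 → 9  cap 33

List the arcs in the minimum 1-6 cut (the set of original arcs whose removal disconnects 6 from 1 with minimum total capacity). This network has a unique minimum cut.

Min-cut arcs: {(0,6), (5,6), (8,3)} (total capacity 44)

augment #1: 1→7→0→6 push 16
augment #2: 1→8→3→6 push 25
augment #3: 1→7→10→5→6 push 3
max flow = 44; residual-reachable set from 1 gives S-side
cut edges (S→T): {(0,6), (5,6), (8,3)} total cap 44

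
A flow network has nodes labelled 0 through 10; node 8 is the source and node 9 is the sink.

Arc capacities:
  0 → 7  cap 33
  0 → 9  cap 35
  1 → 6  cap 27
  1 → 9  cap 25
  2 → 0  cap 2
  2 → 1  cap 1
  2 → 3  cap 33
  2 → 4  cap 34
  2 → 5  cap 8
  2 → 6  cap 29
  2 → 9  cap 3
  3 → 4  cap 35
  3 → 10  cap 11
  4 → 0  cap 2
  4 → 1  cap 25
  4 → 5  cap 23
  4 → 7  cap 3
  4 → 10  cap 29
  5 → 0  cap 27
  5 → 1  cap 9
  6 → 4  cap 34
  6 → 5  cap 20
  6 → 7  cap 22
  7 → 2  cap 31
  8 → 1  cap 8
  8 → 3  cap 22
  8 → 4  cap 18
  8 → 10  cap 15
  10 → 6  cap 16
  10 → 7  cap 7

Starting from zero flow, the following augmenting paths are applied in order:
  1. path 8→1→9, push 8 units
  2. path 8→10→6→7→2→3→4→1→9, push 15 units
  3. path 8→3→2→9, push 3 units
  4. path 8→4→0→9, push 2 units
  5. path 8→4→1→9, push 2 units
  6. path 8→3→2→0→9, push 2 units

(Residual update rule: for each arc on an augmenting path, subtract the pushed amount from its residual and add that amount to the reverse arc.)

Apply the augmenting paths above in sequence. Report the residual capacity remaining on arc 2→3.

after path 1 (8→1→9, push 8): res(2,3)=33
after path 2 (8→10→6→7→2→3→4→1→9, push 15): res(2,3)=18
after path 3 (8→3→2→9, push 3): res(2,3)=21
after path 4 (8→4→0→9, push 2): res(2,3)=21
after path 5 (8→4→1→9, push 2): res(2,3)=21
after path 6 (8→3→2→0→9, push 2): res(2,3)=23

Residual capacity of (2,3): 23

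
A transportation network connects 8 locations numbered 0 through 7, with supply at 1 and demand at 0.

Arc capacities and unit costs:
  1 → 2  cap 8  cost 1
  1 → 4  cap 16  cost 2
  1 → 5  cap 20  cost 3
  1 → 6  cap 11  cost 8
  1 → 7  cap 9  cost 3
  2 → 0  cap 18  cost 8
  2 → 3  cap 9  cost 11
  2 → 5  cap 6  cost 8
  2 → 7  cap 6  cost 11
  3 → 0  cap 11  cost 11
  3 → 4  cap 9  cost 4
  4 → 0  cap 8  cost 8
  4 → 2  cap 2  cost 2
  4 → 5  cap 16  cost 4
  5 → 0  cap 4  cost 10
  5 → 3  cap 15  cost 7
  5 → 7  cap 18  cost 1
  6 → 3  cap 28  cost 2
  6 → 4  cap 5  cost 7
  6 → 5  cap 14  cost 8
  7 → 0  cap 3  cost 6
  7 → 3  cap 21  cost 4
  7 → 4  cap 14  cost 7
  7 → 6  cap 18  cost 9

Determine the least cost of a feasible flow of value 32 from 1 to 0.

Minimum cost for 32 units: 382

shortest-cost path #1: 1→2→0 push 8 @ unit cost 9 (adds 72)
shortest-cost path #2: 1→7→0 push 3 @ unit cost 9 (adds 27)
shortest-cost path #3: 1→4→0 push 8 @ unit cost 10 (adds 80)
shortest-cost path #4: 1→4→2→0 push 2 @ unit cost 12 (adds 24)
shortest-cost path #5: 1→5→0 push 4 @ unit cost 13 (adds 52)
shortest-cost path #6: 1→7→3→0 push 6 @ unit cost 18 (adds 108)
shortest-cost path #7: 1→5→7→3→0 push 1 @ unit cost 19 (adds 19)
total cost = 382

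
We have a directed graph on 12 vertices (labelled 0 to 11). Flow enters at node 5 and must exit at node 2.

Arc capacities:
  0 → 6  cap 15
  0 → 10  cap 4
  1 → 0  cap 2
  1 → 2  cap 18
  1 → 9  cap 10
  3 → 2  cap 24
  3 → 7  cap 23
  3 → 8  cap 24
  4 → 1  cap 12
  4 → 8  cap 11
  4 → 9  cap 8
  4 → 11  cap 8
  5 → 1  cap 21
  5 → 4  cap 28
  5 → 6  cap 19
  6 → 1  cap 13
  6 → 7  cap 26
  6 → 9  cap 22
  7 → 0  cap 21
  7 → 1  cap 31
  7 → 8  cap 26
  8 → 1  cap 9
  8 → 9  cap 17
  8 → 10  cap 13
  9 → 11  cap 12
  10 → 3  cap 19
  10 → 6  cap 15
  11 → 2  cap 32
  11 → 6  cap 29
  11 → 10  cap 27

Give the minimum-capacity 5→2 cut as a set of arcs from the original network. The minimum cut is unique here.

augment #1: 5→1→2 push 18
augment #2: 5→4→11→2 push 8
augment #3: 5→1→9→11→2 push 3
augment #4: 5→4→9→11→2 push 8
augment #5: 5→6→9→11→2 push 1
augment #6: 5→4→8→10→3→2 push 11
augment #7: 5→4→1→0→10→3→2 push 1
augment #8: 5→6→1→0→10→3→2 push 1
augment #9: 5→6→7→0→10→3→2 push 2
augment #10: 5→6→7→8→10→3→2 push 2
max flow = 55; residual-reachable set from 5 gives S-side
cut edges (S→T): {(0,10), (1,2), (4,11), (8,10), (9,11)} total cap 55

Min-cut arcs: {(0,10), (1,2), (4,11), (8,10), (9,11)} (total capacity 55)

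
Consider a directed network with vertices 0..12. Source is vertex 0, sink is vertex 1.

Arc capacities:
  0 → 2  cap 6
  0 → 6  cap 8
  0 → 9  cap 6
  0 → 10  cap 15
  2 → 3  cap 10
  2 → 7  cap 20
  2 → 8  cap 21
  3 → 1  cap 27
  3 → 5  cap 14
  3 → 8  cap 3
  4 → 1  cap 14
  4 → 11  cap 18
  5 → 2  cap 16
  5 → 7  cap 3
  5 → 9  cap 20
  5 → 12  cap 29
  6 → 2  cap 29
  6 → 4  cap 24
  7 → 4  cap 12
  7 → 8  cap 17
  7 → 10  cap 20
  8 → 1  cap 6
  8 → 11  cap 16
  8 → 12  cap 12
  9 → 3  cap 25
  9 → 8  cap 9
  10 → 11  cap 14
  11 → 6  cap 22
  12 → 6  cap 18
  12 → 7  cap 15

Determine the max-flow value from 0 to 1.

Maximum flow value: 34

augment #1: 0→2→3→1 bottleneck 6, total now 6
augment #2: 0→6→4→1 bottleneck 8, total now 14
augment #3: 0→9→3→1 bottleneck 6, total now 20
augment #4: 0→10→11→6→4→1 bottleneck 6, total now 26
augment #5: 0→10→11→6→2→3→1 bottleneck 4, total now 30
augment #6: 0→10→11→6→2→8→1 bottleneck 4, total now 34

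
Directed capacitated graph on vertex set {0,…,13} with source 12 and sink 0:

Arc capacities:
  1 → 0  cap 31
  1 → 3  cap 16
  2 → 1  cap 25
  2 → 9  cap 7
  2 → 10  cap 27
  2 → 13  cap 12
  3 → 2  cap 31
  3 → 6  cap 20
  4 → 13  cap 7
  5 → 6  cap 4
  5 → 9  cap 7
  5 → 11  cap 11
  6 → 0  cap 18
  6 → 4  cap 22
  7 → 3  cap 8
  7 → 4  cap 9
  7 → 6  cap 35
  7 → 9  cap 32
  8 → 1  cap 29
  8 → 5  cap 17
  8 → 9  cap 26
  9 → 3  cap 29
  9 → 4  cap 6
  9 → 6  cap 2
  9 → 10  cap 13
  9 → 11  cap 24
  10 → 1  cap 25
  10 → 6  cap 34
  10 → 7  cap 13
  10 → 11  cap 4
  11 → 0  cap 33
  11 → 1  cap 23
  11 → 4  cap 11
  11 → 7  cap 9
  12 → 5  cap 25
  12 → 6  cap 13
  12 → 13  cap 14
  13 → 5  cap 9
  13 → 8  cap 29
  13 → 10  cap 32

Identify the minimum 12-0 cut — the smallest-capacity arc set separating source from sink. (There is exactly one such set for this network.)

augment #1: 12→6→0 push 13
augment #2: 12→5→6→0 push 4
augment #3: 12→5→11→0 push 11
augment #4: 12→5→9→6→0 push 1
augment #5: 12→5→9→11→0 push 6
augment #6: 12→13→8→1→0 push 14
max flow = 49; residual-reachable set from 12 gives S-side
cut edges (S→T): {(5,6), (5,9), (5,11), (12,6), (12,13)} total cap 49

Min-cut arcs: {(5,6), (5,9), (5,11), (12,6), (12,13)} (total capacity 49)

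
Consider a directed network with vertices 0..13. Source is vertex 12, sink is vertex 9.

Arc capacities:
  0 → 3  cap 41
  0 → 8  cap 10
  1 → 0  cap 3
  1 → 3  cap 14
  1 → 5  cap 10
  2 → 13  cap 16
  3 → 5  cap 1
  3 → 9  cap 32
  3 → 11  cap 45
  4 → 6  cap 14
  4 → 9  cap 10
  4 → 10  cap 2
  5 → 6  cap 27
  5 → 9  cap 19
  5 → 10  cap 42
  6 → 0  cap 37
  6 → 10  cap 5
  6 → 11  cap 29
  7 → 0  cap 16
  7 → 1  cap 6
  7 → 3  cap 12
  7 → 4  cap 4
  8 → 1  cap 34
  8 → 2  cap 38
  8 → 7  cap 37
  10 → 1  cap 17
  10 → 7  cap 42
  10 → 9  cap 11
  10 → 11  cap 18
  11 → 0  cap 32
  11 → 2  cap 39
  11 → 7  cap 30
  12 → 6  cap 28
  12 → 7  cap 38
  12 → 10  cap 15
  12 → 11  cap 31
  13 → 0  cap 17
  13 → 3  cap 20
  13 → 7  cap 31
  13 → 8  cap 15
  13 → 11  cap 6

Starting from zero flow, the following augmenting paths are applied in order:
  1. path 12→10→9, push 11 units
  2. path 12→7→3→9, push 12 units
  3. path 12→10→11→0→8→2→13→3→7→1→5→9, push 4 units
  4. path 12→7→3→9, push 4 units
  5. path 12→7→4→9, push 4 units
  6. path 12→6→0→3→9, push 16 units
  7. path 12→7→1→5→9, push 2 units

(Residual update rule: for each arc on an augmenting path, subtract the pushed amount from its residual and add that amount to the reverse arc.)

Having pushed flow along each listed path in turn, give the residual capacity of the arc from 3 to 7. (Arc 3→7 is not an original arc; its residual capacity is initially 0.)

after path 1 (12→10→9, push 11): res(3,7)=0
after path 2 (12→7→3→9, push 12): res(3,7)=12
after path 3 (12→10→11→0→8→2→13→3→7→1→5→9, push 4): res(3,7)=8
after path 4 (12→7→3→9, push 4): res(3,7)=12
after path 5 (12→7→4→9, push 4): res(3,7)=12
after path 6 (12→6→0→3→9, push 16): res(3,7)=12
after path 7 (12→7→1→5→9, push 2): res(3,7)=12

Residual capacity of (3,7): 12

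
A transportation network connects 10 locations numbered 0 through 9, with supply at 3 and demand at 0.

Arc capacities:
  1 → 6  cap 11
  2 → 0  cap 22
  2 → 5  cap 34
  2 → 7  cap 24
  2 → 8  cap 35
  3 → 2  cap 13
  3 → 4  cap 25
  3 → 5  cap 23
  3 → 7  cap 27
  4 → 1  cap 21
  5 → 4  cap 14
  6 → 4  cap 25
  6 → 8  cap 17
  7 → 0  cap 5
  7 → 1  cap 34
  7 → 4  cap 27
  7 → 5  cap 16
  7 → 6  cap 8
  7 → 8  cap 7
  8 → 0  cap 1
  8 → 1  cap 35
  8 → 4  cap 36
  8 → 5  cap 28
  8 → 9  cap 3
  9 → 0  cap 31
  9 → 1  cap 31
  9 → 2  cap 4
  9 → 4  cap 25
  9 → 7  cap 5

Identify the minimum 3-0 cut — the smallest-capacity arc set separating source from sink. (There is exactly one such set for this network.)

augment #1: 3→2→0 push 13
augment #2: 3→7→0 push 5
augment #3: 3→7→8→0 push 1
augment #4: 3→7→8→9→0 push 3
max flow = 22; residual-reachable set from 3 gives S-side
cut edges (S→T): {(3,2), (7,0), (8,0), (8,9)} total cap 22

Min-cut arcs: {(3,2), (7,0), (8,0), (8,9)} (total capacity 22)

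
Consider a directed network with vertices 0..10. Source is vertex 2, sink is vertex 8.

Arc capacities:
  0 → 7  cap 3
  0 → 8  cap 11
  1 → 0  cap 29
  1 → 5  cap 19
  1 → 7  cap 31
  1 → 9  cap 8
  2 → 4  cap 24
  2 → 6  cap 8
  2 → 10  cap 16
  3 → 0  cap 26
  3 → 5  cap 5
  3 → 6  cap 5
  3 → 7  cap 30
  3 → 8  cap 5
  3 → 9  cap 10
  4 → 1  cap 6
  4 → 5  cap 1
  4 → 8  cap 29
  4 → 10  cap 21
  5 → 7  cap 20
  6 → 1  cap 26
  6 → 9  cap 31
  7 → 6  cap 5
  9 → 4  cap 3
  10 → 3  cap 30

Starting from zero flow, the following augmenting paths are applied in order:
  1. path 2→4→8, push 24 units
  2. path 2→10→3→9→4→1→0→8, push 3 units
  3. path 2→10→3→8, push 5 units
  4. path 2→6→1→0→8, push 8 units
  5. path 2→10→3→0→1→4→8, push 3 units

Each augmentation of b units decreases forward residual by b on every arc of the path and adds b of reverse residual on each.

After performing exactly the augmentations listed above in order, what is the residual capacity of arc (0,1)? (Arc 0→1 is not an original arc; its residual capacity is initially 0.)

Residual capacity of (0,1): 8

after path 1 (2→4→8, push 24): res(0,1)=0
after path 2 (2→10→3→9→4→1→0→8, push 3): res(0,1)=3
after path 3 (2→10→3→8, push 5): res(0,1)=3
after path 4 (2→6→1→0→8, push 8): res(0,1)=11
after path 5 (2→10→3→0→1→4→8, push 3): res(0,1)=8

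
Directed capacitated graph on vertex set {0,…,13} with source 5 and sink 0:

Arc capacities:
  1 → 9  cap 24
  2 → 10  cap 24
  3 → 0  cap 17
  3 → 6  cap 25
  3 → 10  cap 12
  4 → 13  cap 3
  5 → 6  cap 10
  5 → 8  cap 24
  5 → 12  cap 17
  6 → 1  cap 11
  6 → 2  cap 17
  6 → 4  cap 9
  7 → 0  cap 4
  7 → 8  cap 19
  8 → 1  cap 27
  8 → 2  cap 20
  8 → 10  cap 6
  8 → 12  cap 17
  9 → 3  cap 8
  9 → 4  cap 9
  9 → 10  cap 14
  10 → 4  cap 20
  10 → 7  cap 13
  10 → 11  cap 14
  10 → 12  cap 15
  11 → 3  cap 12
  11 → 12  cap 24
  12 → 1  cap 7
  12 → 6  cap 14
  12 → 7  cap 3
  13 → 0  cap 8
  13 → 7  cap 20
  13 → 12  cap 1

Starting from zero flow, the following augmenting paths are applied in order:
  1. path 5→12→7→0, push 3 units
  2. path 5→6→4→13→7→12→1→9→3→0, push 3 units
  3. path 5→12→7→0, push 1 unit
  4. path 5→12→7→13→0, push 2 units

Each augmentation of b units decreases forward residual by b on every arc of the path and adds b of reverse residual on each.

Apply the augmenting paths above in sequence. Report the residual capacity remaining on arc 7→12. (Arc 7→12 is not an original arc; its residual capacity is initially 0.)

after path 1 (5→12→7→0, push 3): res(7,12)=3
after path 2 (5→6→4→13→7→12→1→9→3→0, push 3): res(7,12)=0
after path 3 (5→12→7→0, push 1): res(7,12)=1
after path 4 (5→12→7→13→0, push 2): res(7,12)=3

Residual capacity of (7,12): 3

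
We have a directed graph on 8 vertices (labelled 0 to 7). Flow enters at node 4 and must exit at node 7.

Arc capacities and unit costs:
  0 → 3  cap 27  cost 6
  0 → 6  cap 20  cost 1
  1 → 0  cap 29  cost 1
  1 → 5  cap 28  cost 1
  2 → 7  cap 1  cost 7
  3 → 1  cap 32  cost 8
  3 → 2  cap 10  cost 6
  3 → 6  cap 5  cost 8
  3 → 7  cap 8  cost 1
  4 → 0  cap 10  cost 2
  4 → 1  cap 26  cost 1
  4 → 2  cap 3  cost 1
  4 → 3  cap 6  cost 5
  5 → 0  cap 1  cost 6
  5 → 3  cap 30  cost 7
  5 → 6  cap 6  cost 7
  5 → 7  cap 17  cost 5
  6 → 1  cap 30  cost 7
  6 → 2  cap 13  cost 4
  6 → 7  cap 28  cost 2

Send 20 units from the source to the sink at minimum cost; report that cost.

shortest-cost path #1: 4→0→6→7 push 10 @ unit cost 5 (adds 50)
shortest-cost path #2: 4→1→0→6→7 push 10 @ unit cost 5 (adds 50)
total cost = 100

Minimum cost for 20 units: 100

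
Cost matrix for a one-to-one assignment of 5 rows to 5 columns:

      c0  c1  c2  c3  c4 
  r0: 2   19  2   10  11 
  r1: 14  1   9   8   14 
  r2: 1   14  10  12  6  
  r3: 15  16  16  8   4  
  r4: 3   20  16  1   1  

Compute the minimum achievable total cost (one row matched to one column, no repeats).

optimal assignment: row0→col2 (cost 2), row1→col1 (cost 1), row2→col0 (cost 1), row3→col4 (cost 4), row4→col3 (cost 1)
total = 2 + 1 + 1 + 4 + 1 = 9

Minimum assignment cost: 9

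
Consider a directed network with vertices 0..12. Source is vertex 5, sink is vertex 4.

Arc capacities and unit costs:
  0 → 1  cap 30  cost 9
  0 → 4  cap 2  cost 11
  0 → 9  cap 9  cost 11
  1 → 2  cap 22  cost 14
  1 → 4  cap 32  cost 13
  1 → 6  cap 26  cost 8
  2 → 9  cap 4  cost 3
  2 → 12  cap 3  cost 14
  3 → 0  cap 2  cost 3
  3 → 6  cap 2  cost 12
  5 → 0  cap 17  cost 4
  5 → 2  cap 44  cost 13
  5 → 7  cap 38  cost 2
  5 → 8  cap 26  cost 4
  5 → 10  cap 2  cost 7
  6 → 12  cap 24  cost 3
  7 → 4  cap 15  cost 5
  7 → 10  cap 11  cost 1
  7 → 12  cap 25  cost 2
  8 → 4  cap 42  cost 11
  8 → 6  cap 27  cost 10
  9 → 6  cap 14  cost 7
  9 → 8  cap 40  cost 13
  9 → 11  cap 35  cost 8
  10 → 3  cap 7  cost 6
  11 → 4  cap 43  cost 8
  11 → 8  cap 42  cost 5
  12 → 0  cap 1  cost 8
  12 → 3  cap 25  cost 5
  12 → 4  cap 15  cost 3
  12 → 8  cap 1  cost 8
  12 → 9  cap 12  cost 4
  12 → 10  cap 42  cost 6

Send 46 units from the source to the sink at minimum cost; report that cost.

Minimum cost for 46 units: 450

shortest-cost path #1: 5→7→4 push 15 @ unit cost 7 (adds 105)
shortest-cost path #2: 5→7→12→4 push 15 @ unit cost 7 (adds 105)
shortest-cost path #3: 5→8→4 push 16 @ unit cost 15 (adds 240)
total cost = 450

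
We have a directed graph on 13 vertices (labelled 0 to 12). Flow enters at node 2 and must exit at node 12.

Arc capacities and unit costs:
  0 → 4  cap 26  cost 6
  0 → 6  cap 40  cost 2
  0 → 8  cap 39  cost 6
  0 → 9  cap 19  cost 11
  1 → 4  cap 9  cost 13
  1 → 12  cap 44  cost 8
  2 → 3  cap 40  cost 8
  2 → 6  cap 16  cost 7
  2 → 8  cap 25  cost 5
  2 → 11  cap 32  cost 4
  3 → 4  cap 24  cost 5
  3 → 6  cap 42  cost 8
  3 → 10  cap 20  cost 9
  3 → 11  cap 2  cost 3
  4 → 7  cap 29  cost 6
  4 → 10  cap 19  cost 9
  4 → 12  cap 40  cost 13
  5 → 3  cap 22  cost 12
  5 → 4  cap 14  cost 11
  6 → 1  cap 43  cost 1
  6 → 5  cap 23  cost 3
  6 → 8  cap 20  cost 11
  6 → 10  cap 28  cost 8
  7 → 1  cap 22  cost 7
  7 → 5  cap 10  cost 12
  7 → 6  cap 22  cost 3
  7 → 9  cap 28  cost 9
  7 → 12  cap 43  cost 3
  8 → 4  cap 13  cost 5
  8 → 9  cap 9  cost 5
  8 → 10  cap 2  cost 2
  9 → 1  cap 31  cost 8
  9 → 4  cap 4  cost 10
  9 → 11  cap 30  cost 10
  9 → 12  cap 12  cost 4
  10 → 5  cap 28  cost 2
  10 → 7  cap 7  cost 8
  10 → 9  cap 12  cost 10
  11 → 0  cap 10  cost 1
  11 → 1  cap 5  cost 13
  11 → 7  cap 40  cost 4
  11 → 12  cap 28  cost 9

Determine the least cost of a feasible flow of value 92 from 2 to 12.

Minimum cost for 92 units: 1499

shortest-cost path #1: 2→11→7→12 push 32 @ unit cost 11 (adds 352)
shortest-cost path #2: 2→8→9→12 push 9 @ unit cost 14 (adds 126)
shortest-cost path #3: 2→6→1→12 push 16 @ unit cost 16 (adds 256)
shortest-cost path #4: 2→8→10→7→12 push 2 @ unit cost 18 (adds 36)
shortest-cost path #5: 2→3→11→7→12 push 2 @ unit cost 18 (adds 36)
shortest-cost path #6: 2→8→4→7→12 push 7 @ unit cost 19 (adds 133)
shortest-cost path #7: 2→8→4→7→11→12 push 6 @ unit cost 21 (adds 126)
shortest-cost path #8: 2→3→4→7→11→12 push 16 @ unit cost 24 (adds 384)
shortest-cost path #9: 2→3→6→1→12 push 2 @ unit cost 25 (adds 50)
total cost = 1499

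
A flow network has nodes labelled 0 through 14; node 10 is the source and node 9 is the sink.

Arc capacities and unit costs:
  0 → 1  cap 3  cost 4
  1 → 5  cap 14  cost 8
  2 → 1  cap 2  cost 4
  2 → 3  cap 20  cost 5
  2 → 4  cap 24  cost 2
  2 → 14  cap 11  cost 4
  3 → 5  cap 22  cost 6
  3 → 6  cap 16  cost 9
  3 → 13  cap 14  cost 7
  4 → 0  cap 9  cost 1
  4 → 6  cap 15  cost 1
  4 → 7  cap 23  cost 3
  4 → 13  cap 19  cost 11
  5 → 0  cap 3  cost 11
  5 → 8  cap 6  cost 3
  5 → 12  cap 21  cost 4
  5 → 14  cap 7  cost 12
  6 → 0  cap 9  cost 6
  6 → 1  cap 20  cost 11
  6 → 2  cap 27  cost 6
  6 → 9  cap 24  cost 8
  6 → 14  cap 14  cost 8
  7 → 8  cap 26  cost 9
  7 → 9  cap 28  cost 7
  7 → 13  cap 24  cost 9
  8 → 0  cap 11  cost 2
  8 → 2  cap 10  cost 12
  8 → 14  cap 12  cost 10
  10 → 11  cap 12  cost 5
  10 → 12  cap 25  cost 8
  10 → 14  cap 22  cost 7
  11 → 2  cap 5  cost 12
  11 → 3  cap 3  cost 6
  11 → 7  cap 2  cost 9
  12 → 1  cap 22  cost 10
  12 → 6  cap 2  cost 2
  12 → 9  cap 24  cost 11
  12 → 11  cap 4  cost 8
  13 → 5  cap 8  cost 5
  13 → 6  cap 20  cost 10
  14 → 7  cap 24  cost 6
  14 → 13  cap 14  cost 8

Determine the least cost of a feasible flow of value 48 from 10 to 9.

Minimum cost for 48 units: 934

shortest-cost path #1: 10→12→6→9 push 2 @ unit cost 18 (adds 36)
shortest-cost path #2: 10→12→9 push 23 @ unit cost 19 (adds 437)
shortest-cost path #3: 10→14→7→9 push 22 @ unit cost 20 (adds 440)
shortest-cost path #4: 10→11→7→9 push 1 @ unit cost 21 (adds 21)
total cost = 934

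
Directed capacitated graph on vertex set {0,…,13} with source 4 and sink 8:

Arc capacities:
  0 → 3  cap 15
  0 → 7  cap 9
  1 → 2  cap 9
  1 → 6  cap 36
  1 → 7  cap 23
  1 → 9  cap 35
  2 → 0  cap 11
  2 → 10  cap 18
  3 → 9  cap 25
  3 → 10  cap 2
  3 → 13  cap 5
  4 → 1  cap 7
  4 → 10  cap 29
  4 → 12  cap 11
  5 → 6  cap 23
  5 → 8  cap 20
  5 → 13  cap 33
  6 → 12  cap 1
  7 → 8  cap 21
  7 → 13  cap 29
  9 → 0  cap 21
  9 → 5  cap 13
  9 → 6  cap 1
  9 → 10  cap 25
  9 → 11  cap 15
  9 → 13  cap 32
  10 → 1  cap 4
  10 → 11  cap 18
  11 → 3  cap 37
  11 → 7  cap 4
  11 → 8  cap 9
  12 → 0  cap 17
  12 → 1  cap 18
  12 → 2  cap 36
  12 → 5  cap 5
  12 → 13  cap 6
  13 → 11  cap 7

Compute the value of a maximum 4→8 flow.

augment #1: 4→1→7→8 bottleneck 7, total now 7
augment #2: 4→10→11→8 bottleneck 9, total now 16
augment #3: 4→12→5→8 bottleneck 5, total now 21
augment #4: 4→10→1→7→8 bottleneck 4, total now 25
augment #5: 4→10→11→7→8 bottleneck 4, total now 29
augment #6: 4→12→0→7→8 bottleneck 6, total now 35
augment #7: 4→10→11→3→9→5→8 bottleneck 5, total now 40

Maximum flow value: 40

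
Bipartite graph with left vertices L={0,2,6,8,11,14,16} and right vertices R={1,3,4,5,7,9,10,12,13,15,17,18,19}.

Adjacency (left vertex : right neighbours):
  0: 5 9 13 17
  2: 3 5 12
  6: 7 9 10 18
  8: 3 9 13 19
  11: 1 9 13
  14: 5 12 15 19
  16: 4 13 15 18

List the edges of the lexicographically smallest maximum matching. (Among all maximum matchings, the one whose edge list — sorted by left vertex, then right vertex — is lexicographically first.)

|M| = 7 (so the lex-smallest maximum matching has 7 edges)
process left vertices in ascending order; for each, take the smallest-labelled available neighbour that still permits 7 edges overall, or leave it unmatched if none does
lex-smallest matching: {0-5, 2-3, 6-7, 8-9, 11-1, 14-12, 16-4}

Lex-smallest maximum matching: {(0,5), (2,3), (6,7), (8,9), (11,1), (14,12), (16,4)}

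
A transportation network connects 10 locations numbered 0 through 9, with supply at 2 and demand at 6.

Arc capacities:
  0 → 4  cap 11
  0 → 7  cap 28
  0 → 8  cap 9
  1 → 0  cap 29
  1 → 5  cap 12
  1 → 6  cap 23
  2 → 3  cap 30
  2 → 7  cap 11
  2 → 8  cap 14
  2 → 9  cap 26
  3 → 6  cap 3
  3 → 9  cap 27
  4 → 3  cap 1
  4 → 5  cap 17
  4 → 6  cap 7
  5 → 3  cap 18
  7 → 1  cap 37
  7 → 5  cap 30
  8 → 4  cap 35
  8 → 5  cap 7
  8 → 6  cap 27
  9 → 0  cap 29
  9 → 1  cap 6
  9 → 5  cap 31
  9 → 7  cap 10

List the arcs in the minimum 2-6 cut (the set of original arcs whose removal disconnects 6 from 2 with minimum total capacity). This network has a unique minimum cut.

augment #1: 2→3→6 push 3
augment #2: 2→8→6 push 14
augment #3: 2→7→1→6 push 11
augment #4: 2→9→1→6 push 6
augment #5: 2→9→0→4→6 push 7
augment #6: 2→9→0→8→6 push 9
augment #7: 2→9→7→1→6 push 4
augment #8: 2→3→9→7→1→6 push 2
max flow = 56; residual-reachable set from 2 gives S-side
cut edges (S→T): {(0,8), (1,6), (2,8), (3,6), (4,6)} total cap 56

Min-cut arcs: {(0,8), (1,6), (2,8), (3,6), (4,6)} (total capacity 56)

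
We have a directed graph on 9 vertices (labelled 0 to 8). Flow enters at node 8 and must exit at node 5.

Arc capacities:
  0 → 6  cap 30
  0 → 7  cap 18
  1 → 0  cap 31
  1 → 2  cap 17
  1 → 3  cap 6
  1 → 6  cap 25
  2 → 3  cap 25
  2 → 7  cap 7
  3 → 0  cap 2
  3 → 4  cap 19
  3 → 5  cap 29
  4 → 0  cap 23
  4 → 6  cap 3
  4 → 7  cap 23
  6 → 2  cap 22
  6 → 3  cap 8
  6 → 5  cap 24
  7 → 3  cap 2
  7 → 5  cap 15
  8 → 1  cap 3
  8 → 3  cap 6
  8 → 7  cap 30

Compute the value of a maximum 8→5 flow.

augment #1: 8→3→5 bottleneck 6, total now 6
augment #2: 8→7→5 bottleneck 15, total now 21
augment #3: 8→1→3→5 bottleneck 3, total now 24
augment #4: 8→7→3→5 bottleneck 2, total now 26

Maximum flow value: 26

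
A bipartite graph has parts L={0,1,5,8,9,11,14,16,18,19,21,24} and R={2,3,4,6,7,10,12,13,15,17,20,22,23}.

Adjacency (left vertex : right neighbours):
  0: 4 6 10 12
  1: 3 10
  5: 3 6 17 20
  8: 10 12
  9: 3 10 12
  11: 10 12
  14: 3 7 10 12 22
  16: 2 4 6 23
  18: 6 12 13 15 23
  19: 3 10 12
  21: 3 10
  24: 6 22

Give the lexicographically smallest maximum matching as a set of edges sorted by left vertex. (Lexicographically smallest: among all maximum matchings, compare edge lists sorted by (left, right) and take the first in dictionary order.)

|M| = 9 (so the lex-smallest maximum matching has 9 edges)
process left vertices in ascending order; for each, take the smallest-labelled available neighbour that still permits 9 edges overall, or leave it unmatched if none does
lex-smallest matching: {0-4, 1-3, 5-6, 8-10, 9-12, 14-7, 16-2, 18-13, 24-22}

Lex-smallest maximum matching: {(0,4), (1,3), (5,6), (8,10), (9,12), (14,7), (16,2), (18,13), (24,22)}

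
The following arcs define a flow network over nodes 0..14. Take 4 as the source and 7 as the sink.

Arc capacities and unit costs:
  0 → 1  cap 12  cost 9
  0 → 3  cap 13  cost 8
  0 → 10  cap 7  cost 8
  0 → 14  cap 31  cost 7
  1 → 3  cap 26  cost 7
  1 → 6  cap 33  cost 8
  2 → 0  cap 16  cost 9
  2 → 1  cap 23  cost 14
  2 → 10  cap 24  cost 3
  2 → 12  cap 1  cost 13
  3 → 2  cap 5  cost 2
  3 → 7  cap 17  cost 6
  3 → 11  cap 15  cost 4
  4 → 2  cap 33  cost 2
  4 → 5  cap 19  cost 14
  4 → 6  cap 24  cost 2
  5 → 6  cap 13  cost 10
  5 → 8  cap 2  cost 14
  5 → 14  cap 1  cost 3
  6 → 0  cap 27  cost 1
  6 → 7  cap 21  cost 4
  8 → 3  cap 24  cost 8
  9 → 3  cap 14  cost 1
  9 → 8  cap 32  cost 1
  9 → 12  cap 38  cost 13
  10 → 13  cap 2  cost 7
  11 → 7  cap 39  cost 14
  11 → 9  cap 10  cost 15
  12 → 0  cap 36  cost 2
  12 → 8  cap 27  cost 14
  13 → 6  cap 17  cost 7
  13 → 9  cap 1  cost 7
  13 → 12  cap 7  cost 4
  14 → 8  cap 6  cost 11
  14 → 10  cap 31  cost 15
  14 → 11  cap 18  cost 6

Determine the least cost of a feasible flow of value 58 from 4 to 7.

shortest-cost path #1: 4→6→7 push 21 @ unit cost 6 (adds 126)
shortest-cost path #2: 4→6→0→3→7 push 3 @ unit cost 17 (adds 51)
shortest-cost path #3: 4→2→0→3→7 push 10 @ unit cost 25 (adds 250)
shortest-cost path #4: 4→2→10→13→9→3→7 push 1 @ unit cost 26 (adds 26)
shortest-cost path #5: 4→2→1→3→7 push 3 @ unit cost 29 (adds 87)
shortest-cost path #6: 4→5→14→11→7 push 1 @ unit cost 37 (adds 37)
shortest-cost path #7: 4→2→0→14→11→7 push 6 @ unit cost 38 (adds 228)
shortest-cost path #8: 4→2→1→3→11→7 push 13 @ unit cost 41 (adds 533)
total cost = 1338

Minimum cost for 58 units: 1338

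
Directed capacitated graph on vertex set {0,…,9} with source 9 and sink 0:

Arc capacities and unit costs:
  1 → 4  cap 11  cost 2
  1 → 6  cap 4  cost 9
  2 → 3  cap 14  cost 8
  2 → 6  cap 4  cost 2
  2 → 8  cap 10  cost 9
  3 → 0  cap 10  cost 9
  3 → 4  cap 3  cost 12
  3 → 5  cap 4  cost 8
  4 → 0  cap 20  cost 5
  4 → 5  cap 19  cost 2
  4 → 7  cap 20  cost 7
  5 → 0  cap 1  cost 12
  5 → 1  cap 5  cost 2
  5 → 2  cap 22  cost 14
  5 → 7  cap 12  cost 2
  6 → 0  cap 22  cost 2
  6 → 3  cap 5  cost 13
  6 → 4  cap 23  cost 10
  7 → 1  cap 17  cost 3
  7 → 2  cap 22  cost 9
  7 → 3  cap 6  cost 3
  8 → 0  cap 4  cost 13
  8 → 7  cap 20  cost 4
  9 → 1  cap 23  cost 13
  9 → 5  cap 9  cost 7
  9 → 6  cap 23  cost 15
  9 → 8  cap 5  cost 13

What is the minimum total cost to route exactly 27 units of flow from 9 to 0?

Minimum cost for 27 units: 454

shortest-cost path #1: 9→5→1→4→0 push 5 @ unit cost 16 (adds 80)
shortest-cost path #2: 9→6→0 push 22 @ unit cost 17 (adds 374)
total cost = 454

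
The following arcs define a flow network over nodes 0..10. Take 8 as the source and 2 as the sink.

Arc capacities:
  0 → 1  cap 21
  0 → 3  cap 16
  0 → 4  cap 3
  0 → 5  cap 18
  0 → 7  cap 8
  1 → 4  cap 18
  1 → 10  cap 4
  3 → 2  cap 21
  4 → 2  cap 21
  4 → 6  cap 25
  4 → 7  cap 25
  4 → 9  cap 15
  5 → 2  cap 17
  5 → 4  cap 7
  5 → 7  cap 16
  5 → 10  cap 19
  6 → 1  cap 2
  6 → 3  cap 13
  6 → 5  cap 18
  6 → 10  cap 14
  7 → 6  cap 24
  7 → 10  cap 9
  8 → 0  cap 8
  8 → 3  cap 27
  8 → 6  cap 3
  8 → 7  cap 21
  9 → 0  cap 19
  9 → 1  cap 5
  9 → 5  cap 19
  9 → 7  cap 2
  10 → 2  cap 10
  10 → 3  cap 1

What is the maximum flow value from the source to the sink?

augment #1: 8→3→2 bottleneck 21, total now 21
augment #2: 8→0→4→2 bottleneck 3, total now 24
augment #3: 8→0→5→2 bottleneck 5, total now 29
augment #4: 8→6→5→2 bottleneck 3, total now 32
augment #5: 8→7→10→2 bottleneck 9, total now 41
augment #6: 8→7→6→5→2 bottleneck 9, total now 50
augment #7: 8→7→6→10→2 bottleneck 1, total now 51
augment #8: 8→7→6→1→4→2 bottleneck 2, total now 53

Maximum flow value: 53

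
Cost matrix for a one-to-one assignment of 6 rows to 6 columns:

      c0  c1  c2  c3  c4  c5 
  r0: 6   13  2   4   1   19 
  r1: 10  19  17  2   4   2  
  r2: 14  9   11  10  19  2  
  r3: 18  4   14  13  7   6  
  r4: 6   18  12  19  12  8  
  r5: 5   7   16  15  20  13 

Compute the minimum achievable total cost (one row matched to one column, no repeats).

one of 2 optimal assignments: row0→col2 (cost 2), row1→col3 (cost 2), row2→col5 (cost 2), row3→col4 (cost 7), row4→col0 (cost 6), row5→col1 (cost 7)
total = 2 + 2 + 2 + 7 + 6 + 7 = 26

Minimum assignment cost: 26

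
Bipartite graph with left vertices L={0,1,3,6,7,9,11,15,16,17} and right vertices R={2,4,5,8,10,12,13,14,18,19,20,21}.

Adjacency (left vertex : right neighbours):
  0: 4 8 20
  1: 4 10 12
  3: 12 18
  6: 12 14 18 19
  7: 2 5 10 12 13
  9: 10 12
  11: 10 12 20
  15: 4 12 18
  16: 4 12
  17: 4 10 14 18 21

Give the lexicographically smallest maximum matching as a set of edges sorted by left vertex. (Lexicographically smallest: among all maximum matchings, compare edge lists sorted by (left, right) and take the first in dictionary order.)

Lex-smallest maximum matching: {(0,8), (1,4), (3,12), (6,14), (7,2), (9,10), (11,20), (15,18), (17,21)}

|M| = 9 (so the lex-smallest maximum matching has 9 edges)
process left vertices in ascending order; for each, take the smallest-labelled available neighbour that still permits 9 edges overall, or leave it unmatched if none does
lex-smallest matching: {0-8, 1-4, 3-12, 6-14, 7-2, 9-10, 11-20, 15-18, 17-21}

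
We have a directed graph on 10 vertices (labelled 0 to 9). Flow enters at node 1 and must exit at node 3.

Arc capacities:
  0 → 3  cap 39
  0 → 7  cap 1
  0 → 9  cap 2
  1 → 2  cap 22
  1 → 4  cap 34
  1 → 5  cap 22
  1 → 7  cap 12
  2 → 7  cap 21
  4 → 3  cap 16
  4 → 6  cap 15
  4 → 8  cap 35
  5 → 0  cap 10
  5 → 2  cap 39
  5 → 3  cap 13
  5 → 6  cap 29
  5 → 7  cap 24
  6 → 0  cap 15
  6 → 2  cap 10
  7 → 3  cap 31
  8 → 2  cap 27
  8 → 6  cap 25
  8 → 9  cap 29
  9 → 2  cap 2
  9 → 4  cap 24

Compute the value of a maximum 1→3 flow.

augment #1: 1→4→3 bottleneck 16, total now 16
augment #2: 1→5→3 bottleneck 13, total now 29
augment #3: 1→7→3 bottleneck 12, total now 41
augment #4: 1→2→7→3 bottleneck 19, total now 60
augment #5: 1→5→0→3 bottleneck 9, total now 69
augment #6: 1→4→6→0→3 bottleneck 15, total now 84

Maximum flow value: 84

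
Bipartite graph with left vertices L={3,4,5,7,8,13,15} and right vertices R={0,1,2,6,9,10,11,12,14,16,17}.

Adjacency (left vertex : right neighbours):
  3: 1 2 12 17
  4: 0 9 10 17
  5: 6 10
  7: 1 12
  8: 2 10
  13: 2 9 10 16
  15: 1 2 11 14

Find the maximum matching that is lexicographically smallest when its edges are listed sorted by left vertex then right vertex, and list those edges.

Lex-smallest maximum matching: {(3,1), (4,0), (5,6), (7,12), (8,2), (13,9), (15,11)}

|M| = 7 (so the lex-smallest maximum matching has 7 edges)
process left vertices in ascending order; for each, take the smallest-labelled available neighbour that still permits 7 edges overall, or leave it unmatched if none does
lex-smallest matching: {3-1, 4-0, 5-6, 7-12, 8-2, 13-9, 15-11}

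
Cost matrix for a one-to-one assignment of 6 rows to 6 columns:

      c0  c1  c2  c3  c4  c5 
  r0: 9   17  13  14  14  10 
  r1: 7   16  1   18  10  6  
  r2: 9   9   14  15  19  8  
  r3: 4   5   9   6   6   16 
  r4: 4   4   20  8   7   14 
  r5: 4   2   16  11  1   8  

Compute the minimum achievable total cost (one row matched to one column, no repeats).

optimal assignment: row0→col0 (cost 9), row1→col2 (cost 1), row2→col5 (cost 8), row3→col3 (cost 6), row4→col1 (cost 4), row5→col4 (cost 1)
total = 9 + 1 + 8 + 6 + 4 + 1 = 29

Minimum assignment cost: 29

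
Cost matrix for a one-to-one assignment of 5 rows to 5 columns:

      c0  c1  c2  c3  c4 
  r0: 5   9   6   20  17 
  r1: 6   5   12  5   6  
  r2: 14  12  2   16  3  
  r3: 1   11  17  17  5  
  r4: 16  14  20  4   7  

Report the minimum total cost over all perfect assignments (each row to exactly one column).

Minimum assignment cost: 19

optimal assignment: row0→col2 (cost 6), row1→col1 (cost 5), row2→col4 (cost 3), row3→col0 (cost 1), row4→col3 (cost 4)
total = 6 + 5 + 3 + 1 + 4 = 19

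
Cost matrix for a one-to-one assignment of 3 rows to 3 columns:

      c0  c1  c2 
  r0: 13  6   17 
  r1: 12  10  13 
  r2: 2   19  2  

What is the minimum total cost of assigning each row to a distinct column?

Minimum assignment cost: 20

optimal assignment: row0→col1 (cost 6), row1→col0 (cost 12), row2→col2 (cost 2)
total = 6 + 12 + 2 = 20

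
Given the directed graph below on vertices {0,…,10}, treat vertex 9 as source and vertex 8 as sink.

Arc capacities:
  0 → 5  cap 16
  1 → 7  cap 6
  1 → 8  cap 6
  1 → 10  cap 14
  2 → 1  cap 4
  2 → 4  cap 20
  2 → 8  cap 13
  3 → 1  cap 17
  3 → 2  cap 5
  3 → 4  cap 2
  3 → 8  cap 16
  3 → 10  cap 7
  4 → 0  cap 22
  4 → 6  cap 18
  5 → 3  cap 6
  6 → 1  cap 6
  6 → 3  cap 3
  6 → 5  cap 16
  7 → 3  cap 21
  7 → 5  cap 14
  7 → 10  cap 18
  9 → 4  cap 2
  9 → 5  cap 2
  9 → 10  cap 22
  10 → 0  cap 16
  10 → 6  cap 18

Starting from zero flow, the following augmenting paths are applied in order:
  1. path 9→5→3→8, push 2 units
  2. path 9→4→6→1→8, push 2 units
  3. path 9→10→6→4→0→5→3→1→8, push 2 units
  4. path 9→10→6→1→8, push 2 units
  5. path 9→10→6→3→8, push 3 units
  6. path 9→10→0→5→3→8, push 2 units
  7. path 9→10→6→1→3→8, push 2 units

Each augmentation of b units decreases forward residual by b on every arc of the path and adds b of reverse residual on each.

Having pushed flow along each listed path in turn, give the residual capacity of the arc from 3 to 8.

after path 1 (9→5→3→8, push 2): res(3,8)=14
after path 2 (9→4→6→1→8, push 2): res(3,8)=14
after path 3 (9→10→6→4→0→5→3→1→8, push 2): res(3,8)=14
after path 4 (9→10→6→1→8, push 2): res(3,8)=14
after path 5 (9→10→6→3→8, push 3): res(3,8)=11
after path 6 (9→10→0→5→3→8, push 2): res(3,8)=9
after path 7 (9→10→6→1→3→8, push 2): res(3,8)=7

Residual capacity of (3,8): 7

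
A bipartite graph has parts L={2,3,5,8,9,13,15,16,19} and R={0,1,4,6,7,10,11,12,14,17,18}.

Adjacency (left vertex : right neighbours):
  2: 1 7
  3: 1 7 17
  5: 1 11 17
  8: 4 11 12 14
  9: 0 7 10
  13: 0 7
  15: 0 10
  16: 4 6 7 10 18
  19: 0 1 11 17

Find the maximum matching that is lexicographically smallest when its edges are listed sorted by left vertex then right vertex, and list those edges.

Lex-smallest maximum matching: {(2,1), (3,7), (5,11), (8,4), (9,0), (15,10), (16,6), (19,17)}

|M| = 8 (so the lex-smallest maximum matching has 8 edges)
process left vertices in ascending order; for each, take the smallest-labelled available neighbour that still permits 8 edges overall, or leave it unmatched if none does
lex-smallest matching: {2-1, 3-7, 5-11, 8-4, 9-0, 15-10, 16-6, 19-17}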